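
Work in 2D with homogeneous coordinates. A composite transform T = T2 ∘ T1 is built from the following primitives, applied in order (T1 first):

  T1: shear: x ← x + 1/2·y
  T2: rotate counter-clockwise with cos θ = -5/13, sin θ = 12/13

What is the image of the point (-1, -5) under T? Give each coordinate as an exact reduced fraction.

T1 shear: x ← x + 1/2·y: (-1, -5) → (-7/2, -5)
T2 rotate counter-clockwise with cos θ = -5/13, sin θ = 12/13: (-7/2, -5) → (155/26, -17/13)

T(p) = (155/26, -17/13)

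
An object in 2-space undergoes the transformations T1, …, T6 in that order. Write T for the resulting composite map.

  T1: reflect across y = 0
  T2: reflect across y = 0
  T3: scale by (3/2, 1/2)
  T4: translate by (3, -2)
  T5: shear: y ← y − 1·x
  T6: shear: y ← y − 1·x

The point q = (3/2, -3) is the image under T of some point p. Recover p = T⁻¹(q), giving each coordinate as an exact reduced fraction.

p = (-1, 4)

T1 = [1 0 0; 0 -1 0; 0 0 1]
T2·T1 = [1 0 0; 0 1 0; 0 0 1]
T3·…·T1 = [3/2 0 0; 0 1/2 0; 0 0 1]
T4·…·T1 = [3/2 0 3; 0 1/2 -2; 0 0 1]
T5·…·T1 = [3/2 0 3; -3/2 1/2 -5; 0 0 1]
T6·…·T1 = [3/2 0 3; -3 1/2 -8; 0 0 1]
det M = 3/4; M⁻¹ = [2/3 0 -2; 4 2 4; 0 0 1]
M⁻¹ · (3/2, -3)ᵀ = (-1, 4)ᵀ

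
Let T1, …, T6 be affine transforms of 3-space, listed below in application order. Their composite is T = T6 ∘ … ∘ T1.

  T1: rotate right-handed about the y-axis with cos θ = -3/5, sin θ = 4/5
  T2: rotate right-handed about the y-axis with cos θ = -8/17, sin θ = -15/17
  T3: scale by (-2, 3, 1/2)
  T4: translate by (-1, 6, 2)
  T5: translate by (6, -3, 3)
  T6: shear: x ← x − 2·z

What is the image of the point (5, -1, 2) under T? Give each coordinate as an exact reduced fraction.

T1 rotate right-handed about the y-axis with cos θ = -3/5, sin θ = 4/5: (5, -1, 2) → (-7/5, -1, -26/5)
T2 rotate right-handed about the y-axis with cos θ = -8/17, sin θ = -15/17: (-7/5, -1, -26/5) → (446/85, -1, 103/85)
T3 scale by (-2, 3, 1/2): (446/85, -1, 103/85) → (-892/85, -3, 103/170)
T4 translate by (-1, 6, 2): (-892/85, -3, 103/170) → (-977/85, 3, 443/170)
T5 translate by (6, -3, 3): (-977/85, 3, 443/170) → (-467/85, 0, 953/170)
T6 shear: x ← x − 2·z: (-467/85, 0, 953/170) → (-284/17, 0, 953/170)

T(p) = (-284/17, 0, 953/170)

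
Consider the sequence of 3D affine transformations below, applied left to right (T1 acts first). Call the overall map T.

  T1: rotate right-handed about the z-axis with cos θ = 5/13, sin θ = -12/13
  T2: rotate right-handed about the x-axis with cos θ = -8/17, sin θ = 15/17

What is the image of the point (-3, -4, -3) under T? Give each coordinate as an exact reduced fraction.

T(p) = (-63/13, 457/221, 552/221)

T1 rotate right-handed about the z-axis with cos θ = 5/13, sin θ = -12/13: (-3, -4, -3) → (-63/13, 16/13, -3)
T2 rotate right-handed about the x-axis with cos θ = -8/17, sin θ = 15/17: (-63/13, 16/13, -3) → (-63/13, 457/221, 552/221)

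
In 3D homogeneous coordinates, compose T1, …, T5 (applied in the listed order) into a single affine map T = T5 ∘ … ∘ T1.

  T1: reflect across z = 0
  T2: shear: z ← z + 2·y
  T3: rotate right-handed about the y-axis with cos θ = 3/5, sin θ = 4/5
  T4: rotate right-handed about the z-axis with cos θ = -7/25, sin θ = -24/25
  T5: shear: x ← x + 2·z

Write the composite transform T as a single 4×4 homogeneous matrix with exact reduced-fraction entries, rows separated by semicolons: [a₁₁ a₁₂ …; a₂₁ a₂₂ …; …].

T1 = [1 0 0 0; 0 1 0 0; 0 0 -1 0; 0 0 0 1]
T2·T1 = [1 0 0 0; 0 1 0 0; 0 2 -1 0; 0 0 0 1]
T3·…·T1 = [3/5 8/5 -4/5 0; 0 1 0 0; -4/5 6/5 -3/5 0; 0 0 0 1]
T4·…·T1 = [-21/125 64/125 28/125 0; -72/125 -227/125 96/125 0; -4/5 6/5 -3/5 0; 0 0 0 1]
T5·…·T1 = [-221/125 364/125 -122/125 0; -72/125 -227/125 96/125 0; -4/5 6/5 -3/5 0; 0 0 0 1]

T = [-221/125 364/125 -122/125 0; -72/125 -227/125 96/125 0; -4/5 6/5 -3/5 0; 0 0 0 1]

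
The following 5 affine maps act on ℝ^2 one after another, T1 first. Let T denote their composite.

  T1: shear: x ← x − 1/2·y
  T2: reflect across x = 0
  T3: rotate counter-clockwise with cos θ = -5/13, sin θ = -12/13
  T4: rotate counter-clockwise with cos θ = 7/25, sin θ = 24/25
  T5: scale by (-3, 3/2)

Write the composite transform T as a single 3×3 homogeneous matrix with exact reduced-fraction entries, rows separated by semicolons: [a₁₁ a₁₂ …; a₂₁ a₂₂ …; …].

T = [759/325 -1983/650 0; 306/325 453/650 0; 0 0 1]

T1 = [1 -1/2 0; 0 1 0; 0 0 1]
T2·T1 = [-1 1/2 0; 0 1 0; 0 0 1]
T3·…·T1 = [5/13 19/26 0; 12/13 -11/13 0; 0 0 1]
T4·…·T1 = [-253/325 661/650 0; 204/325 151/325 0; 0 0 1]
T5·…·T1 = [759/325 -1983/650 0; 306/325 453/650 0; 0 0 1]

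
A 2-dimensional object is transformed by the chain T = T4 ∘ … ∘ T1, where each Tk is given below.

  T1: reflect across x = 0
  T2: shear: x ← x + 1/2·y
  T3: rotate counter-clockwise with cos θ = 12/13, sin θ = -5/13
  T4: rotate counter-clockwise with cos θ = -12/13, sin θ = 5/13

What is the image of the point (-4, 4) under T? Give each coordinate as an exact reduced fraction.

T1 reflect across x = 0: (-4, 4) → (4, 4)
T2 shear: x ← x + 1/2·y: (4, 4) → (6, 4)
T3 rotate counter-clockwise with cos θ = 12/13, sin θ = -5/13: (6, 4) → (92/13, 18/13)
T4 rotate counter-clockwise with cos θ = -12/13, sin θ = 5/13: (92/13, 18/13) → (-1194/169, 244/169)

T(p) = (-1194/169, 244/169)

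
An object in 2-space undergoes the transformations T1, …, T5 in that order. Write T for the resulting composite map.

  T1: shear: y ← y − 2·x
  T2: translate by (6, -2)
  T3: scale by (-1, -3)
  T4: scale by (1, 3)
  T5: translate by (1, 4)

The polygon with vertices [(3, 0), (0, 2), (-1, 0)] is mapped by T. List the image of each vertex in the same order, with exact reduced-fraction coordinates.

T1 shear: y ← y − 2·x: (3, 0) → (3, -6); (0, 2) → (0, 2); (-1, 0) → (-1, 2)
T2 translate by (6, -2): (3, -6) → (9, -8); (0, 2) → (6, 0); (-1, 2) → (5, 0)
T3 scale by (-1, -3): (9, -8) → (-9, 24); (6, 0) → (-6, 0); (5, 0) → (-5, 0)
T4 scale by (1, 3): (-9, 24) → (-9, 72); (-6, 0) → (-6, 0); (-5, 0) → (-5, 0)
T5 translate by (1, 4): (-9, 72) → (-8, 76); (-6, 0) → (-5, 4); (-5, 0) → (-4, 4)

image vertices: (-8, 76), (-5, 4), (-4, 4)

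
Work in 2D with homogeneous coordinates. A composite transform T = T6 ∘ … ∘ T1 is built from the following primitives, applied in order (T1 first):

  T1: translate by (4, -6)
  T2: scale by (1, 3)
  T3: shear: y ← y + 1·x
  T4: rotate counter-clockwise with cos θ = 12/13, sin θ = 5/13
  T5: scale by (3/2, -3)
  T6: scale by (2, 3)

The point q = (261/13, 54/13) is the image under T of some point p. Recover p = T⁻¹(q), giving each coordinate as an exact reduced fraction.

T1 = [1 0 4; 0 1 -6; 0 0 1]
T2·T1 = [1 0 4; 0 3 -18; 0 0 1]
T3·…·T1 = [1 0 4; 1 3 -14; 0 0 1]
T4·…·T1 = [7/13 -15/13 118/13; 17/13 36/13 -148/13; 0 0 1]
T5·…·T1 = [21/26 -45/26 177/13; -51/13 -108/13 444/13; 0 0 1]
T6·…·T1 = [21/13 -45/13 354/13; -153/13 -324/13 1332/13; 0 0 1]
det M = -81; M⁻¹ = [4/13 -5/117 -4; -17/117 -7/351 6; 0 0 1]
M⁻¹ · (261/13, 54/13)ᵀ = (2, 3)ᵀ

p = (2, 3)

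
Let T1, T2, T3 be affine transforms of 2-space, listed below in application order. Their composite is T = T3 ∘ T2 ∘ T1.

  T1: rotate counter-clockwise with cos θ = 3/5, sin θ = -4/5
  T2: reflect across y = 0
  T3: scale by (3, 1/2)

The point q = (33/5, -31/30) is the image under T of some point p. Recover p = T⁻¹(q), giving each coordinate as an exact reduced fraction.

T1 = [3/5 4/5 0; -4/5 3/5 0; 0 0 1]
T2·T1 = [3/5 4/5 0; 4/5 -3/5 0; 0 0 1]
T3·…·T1 = [9/5 12/5 0; 2/5 -3/10 0; 0 0 1]
det M = -3/2; M⁻¹ = [1/5 8/5 0; 4/15 -6/5 0; 0 0 1]
M⁻¹ · (33/5, -31/30)ᵀ = (-1/3, 3)ᵀ

p = (-1/3, 3)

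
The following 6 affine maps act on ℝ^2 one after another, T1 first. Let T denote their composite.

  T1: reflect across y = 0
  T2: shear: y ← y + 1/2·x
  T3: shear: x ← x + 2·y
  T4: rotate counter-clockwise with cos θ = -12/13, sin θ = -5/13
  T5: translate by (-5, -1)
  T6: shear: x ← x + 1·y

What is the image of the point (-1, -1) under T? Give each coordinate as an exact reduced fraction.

T1 reflect across y = 0: (-1, -1) → (-1, 1)
T2 shear: y ← y + 1/2·x: (-1, 1) → (-1, 1/2)
T3 shear: x ← x + 2·y: (-1, 1/2) → (0, 1/2)
T4 rotate counter-clockwise with cos θ = -12/13, sin θ = -5/13: (0, 1/2) → (5/26, -6/13)
T5 translate by (-5, -1): (5/26, -6/13) → (-125/26, -19/13)
T6 shear: x ← x + 1·y: (-125/26, -19/13) → (-163/26, -19/13)

T(p) = (-163/26, -19/13)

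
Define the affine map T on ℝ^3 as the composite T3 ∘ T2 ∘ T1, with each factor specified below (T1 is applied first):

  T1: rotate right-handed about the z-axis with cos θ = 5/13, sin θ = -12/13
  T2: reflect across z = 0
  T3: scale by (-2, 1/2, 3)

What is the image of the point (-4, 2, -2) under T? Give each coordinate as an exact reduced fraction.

T(p) = (-8/13, 29/13, 6)

T1 rotate right-handed about the z-axis with cos θ = 5/13, sin θ = -12/13: (-4, 2, -2) → (4/13, 58/13, -2)
T2 reflect across z = 0: (4/13, 58/13, -2) → (4/13, 58/13, 2)
T3 scale by (-2, 1/2, 3): (4/13, 58/13, 2) → (-8/13, 29/13, 6)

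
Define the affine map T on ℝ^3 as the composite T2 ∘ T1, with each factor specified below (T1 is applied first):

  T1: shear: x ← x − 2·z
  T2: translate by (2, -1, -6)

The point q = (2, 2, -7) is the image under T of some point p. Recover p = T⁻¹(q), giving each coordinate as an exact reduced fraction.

T1 = [1 0 -2 0; 0 1 0 0; 0 0 1 0; 0 0 0 1]
T2·T1 = [1 0 -2 2; 0 1 0 -1; 0 0 1 -6; 0 0 0 1]
det M = 1; M⁻¹ = [1 0 2 10; 0 1 0 1; 0 0 1 6; 0 0 0 1]
M⁻¹ · (2, 2, -7)ᵀ = (-2, 3, -1)ᵀ

p = (-2, 3, -1)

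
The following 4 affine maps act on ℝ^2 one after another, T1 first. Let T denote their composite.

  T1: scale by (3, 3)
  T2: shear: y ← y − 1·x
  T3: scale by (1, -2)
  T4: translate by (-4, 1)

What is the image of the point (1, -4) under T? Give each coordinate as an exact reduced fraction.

T(p) = (-1, 31)

T1 scale by (3, 3): (1, -4) → (3, -12)
T2 shear: y ← y − 1·x: (3, -12) → (3, -15)
T3 scale by (1, -2): (3, -15) → (3, 30)
T4 translate by (-4, 1): (3, 30) → (-1, 31)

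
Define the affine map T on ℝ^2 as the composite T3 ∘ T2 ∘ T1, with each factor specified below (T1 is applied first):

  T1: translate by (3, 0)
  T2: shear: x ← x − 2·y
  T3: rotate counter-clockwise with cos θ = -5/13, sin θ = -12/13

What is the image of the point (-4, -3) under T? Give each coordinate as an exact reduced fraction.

T1 translate by (3, 0): (-4, -3) → (-1, -3)
T2 shear: x ← x − 2·y: (-1, -3) → (5, -3)
T3 rotate counter-clockwise with cos θ = -5/13, sin θ = -12/13: (5, -3) → (-61/13, -45/13)

T(p) = (-61/13, -45/13)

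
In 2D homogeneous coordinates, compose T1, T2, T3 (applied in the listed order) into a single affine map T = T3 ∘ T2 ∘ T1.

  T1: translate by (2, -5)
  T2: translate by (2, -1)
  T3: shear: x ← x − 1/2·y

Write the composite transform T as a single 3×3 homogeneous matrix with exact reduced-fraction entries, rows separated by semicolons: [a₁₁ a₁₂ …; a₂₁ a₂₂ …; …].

T = [1 -1/2 7; 0 1 -6; 0 0 1]

T1 = [1 0 2; 0 1 -5; 0 0 1]
T2·T1 = [1 0 4; 0 1 -6; 0 0 1]
T3·…·T1 = [1 -1/2 7; 0 1 -6; 0 0 1]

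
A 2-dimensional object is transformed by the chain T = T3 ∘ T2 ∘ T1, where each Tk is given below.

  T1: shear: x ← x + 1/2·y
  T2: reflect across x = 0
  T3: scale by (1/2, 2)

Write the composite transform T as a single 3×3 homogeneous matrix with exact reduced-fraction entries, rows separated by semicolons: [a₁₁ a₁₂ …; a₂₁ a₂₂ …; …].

T = [-1/2 -1/4 0; 0 2 0; 0 0 1]

T1 = [1 1/2 0; 0 1 0; 0 0 1]
T2·T1 = [-1 -1/2 0; 0 1 0; 0 0 1]
T3·…·T1 = [-1/2 -1/4 0; 0 2 0; 0 0 1]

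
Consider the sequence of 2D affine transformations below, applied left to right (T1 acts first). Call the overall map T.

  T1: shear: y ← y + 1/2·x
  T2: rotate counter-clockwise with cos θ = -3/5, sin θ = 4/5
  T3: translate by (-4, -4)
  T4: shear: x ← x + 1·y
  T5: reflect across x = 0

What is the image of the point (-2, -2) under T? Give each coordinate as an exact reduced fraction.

T(p) = (21/5, -19/5)

T1 shear: y ← y + 1/2·x: (-2, -2) → (-2, -3)
T2 rotate counter-clockwise with cos θ = -3/5, sin θ = 4/5: (-2, -3) → (18/5, 1/5)
T3 translate by (-4, -4): (18/5, 1/5) → (-2/5, -19/5)
T4 shear: x ← x + 1·y: (-2/5, -19/5) → (-21/5, -19/5)
T5 reflect across x = 0: (-21/5, -19/5) → (21/5, -19/5)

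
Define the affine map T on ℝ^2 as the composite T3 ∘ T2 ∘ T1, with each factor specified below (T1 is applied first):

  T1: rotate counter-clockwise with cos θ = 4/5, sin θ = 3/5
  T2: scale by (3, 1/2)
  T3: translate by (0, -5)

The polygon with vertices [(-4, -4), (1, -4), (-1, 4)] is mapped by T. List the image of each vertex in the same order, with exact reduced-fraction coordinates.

image vertices: (-12/5, -39/5), (48/5, -63/10), (-48/5, -37/10)

T1 rotate counter-clockwise with cos θ = 4/5, sin θ = 3/5: (-4, -4) → (-4/5, -28/5); (1, -4) → (16/5, -13/5); (-1, 4) → (-16/5, 13/5)
T2 scale by (3, 1/2): (-4/5, -28/5) → (-12/5, -14/5); (16/5, -13/5) → (48/5, -13/10); (-16/5, 13/5) → (-48/5, 13/10)
T3 translate by (0, -5): (-12/5, -14/5) → (-12/5, -39/5); (48/5, -13/10) → (48/5, -63/10); (-48/5, 13/10) → (-48/5, -37/10)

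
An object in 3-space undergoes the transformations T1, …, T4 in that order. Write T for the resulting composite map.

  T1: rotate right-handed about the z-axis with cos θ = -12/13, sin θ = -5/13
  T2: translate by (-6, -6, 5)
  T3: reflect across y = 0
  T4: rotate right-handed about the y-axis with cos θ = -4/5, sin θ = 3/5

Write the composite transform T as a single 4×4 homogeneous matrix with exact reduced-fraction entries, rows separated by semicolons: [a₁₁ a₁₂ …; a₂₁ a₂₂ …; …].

T1 = [-12/13 5/13 0 0; -5/13 -12/13 0 0; 0 0 1 0; 0 0 0 1]
T2·T1 = [-12/13 5/13 0 -6; -5/13 -12/13 0 -6; 0 0 1 5; 0 0 0 1]
T3·…·T1 = [-12/13 5/13 0 -6; 5/13 12/13 0 6; 0 0 1 5; 0 0 0 1]
T4·…·T1 = [48/65 -4/13 3/5 39/5; 5/13 12/13 0 6; 36/65 -3/13 -4/5 -2/5; 0 0 0 1]

T = [48/65 -4/13 3/5 39/5; 5/13 12/13 0 6; 36/65 -3/13 -4/5 -2/5; 0 0 0 1]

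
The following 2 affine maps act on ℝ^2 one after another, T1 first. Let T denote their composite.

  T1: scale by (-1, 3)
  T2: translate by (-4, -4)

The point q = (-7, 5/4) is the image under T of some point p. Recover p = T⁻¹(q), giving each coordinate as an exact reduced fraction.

T1 = [-1 0 0; 0 3 0; 0 0 1]
T2·T1 = [-1 0 -4; 0 3 -4; 0 0 1]
det M = -3; M⁻¹ = [-1 0 -4; 0 1/3 4/3; 0 0 1]
M⁻¹ · (-7, 5/4)ᵀ = (3, 7/4)ᵀ

p = (3, 7/4)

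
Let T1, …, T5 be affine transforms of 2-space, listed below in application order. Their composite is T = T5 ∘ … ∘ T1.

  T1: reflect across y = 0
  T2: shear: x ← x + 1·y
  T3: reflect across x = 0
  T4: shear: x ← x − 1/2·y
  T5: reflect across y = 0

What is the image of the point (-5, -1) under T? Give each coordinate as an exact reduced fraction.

T1 reflect across y = 0: (-5, -1) → (-5, 1)
T2 shear: x ← x + 1·y: (-5, 1) → (-4, 1)
T3 reflect across x = 0: (-4, 1) → (4, 1)
T4 shear: x ← x − 1/2·y: (4, 1) → (7/2, 1)
T5 reflect across y = 0: (7/2, 1) → (7/2, -1)

T(p) = (7/2, -1)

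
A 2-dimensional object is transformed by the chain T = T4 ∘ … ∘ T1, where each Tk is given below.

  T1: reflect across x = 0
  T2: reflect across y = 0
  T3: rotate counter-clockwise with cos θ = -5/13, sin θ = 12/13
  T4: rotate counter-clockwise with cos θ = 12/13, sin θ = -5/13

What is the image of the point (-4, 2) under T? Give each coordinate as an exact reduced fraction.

T(p) = (2, 4)

T1 reflect across x = 0: (-4, 2) → (4, 2)
T2 reflect across y = 0: (4, 2) → (4, -2)
T3 rotate counter-clockwise with cos θ = -5/13, sin θ = 12/13: (4, -2) → (4/13, 58/13)
T4 rotate counter-clockwise with cos θ = 12/13, sin θ = -5/13: (4/13, 58/13) → (2, 4)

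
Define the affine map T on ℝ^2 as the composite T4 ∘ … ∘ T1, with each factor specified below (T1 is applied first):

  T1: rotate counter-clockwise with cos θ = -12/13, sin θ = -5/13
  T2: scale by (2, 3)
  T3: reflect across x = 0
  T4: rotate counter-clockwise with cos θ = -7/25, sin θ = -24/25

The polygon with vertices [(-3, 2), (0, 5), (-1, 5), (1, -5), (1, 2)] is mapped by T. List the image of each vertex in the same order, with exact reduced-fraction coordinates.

image vertices: (-4/325, 2397/325), (-794/65, 492/65), (-3442/325, 2931/325), (3442/325, -2931/325), (-2116/325, 513/325)

T1 rotate counter-clockwise with cos θ = -12/13, sin θ = -5/13: (-3, 2) → (46/13, -9/13); (0, 5) → (25/13, -60/13); (-1, 5) → (37/13, -55/13); (1, -5) → (-37/13, 55/13); (1, 2) → (-2/13, -29/13)
T2 scale by (2, 3): (46/13, -9/13) → (92/13, -27/13); (25/13, -60/13) → (50/13, -180/13); (37/13, -55/13) → (74/13, -165/13); (-37/13, 55/13) → (-74/13, 165/13); (-2/13, -29/13) → (-4/13, -87/13)
T3 reflect across x = 0: (92/13, -27/13) → (-92/13, -27/13); (50/13, -180/13) → (-50/13, -180/13); (74/13, -165/13) → (-74/13, -165/13); (-74/13, 165/13) → (74/13, 165/13); (-4/13, -87/13) → (4/13, -87/13)
T4 rotate counter-clockwise with cos θ = -7/25, sin θ = -24/25: (-92/13, -27/13) → (-4/325, 2397/325); (-50/13, -180/13) → (-794/65, 492/65); (-74/13, -165/13) → (-3442/325, 2931/325); (74/13, 165/13) → (3442/325, -2931/325); (4/13, -87/13) → (-2116/325, 513/325)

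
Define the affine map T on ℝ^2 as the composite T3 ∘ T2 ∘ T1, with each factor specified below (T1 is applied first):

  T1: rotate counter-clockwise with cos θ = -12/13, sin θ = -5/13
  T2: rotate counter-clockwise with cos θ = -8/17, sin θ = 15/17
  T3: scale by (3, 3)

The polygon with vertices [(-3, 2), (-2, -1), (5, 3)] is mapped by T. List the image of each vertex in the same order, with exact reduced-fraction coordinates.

image vertices: (-699/221, 2286/221), (-1446/221, 327/221), (225/13, -33/13)

T1 rotate counter-clockwise with cos θ = -12/13, sin θ = -5/13: (-3, 2) → (46/13, -9/13); (-2, -1) → (19/13, 22/13); (5, 3) → (-45/13, -61/13)
T2 rotate counter-clockwise with cos θ = -8/17, sin θ = 15/17: (46/13, -9/13) → (-233/221, 762/221); (19/13, 22/13) → (-482/221, 109/221); (-45/13, -61/13) → (75/13, -11/13)
T3 scale by (3, 3): (-233/221, 762/221) → (-699/221, 2286/221); (-482/221, 109/221) → (-1446/221, 327/221); (75/13, -11/13) → (225/13, -33/13)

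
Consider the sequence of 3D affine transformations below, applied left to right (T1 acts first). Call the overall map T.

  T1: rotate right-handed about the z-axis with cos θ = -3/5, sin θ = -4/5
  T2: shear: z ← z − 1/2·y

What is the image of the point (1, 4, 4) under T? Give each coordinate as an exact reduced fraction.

T1 rotate right-handed about the z-axis with cos θ = -3/5, sin θ = -4/5: (1, 4, 4) → (13/5, -16/5, 4)
T2 shear: z ← z − 1/2·y: (13/5, -16/5, 4) → (13/5, -16/5, 28/5)

T(p) = (13/5, -16/5, 28/5)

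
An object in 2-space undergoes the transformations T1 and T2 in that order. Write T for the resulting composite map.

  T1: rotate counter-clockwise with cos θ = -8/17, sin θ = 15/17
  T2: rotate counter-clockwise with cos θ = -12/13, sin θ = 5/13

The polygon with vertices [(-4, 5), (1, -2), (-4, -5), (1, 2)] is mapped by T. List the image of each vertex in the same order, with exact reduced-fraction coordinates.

T1 rotate counter-clockwise with cos θ = -8/17, sin θ = 15/17: (-4, 5) → (-43/17, -100/17); (1, -2) → (22/17, 31/17); (-4, -5) → (107/17, -20/17); (1, 2) → (-38/17, -1/17)
T2 rotate counter-clockwise with cos θ = -12/13, sin θ = 5/13: (-43/17, -100/17) → (1016/221, 985/221); (22/17, 31/17) → (-419/221, -262/221); (107/17, -20/17) → (-1184/221, 775/221); (-38/17, -1/17) → (461/221, -178/221)

image vertices: (1016/221, 985/221), (-419/221, -262/221), (-1184/221, 775/221), (461/221, -178/221)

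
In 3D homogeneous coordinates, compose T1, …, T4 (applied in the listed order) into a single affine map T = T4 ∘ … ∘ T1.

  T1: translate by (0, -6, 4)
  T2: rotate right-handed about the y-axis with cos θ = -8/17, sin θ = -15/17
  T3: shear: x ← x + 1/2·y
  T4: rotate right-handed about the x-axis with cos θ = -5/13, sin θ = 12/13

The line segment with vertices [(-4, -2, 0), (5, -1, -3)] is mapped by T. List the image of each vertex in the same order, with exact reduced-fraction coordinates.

T1 translate by (0, -6, 4): (-4, -2, 0) → (-4, -8, 4); (5, -1, -3) → (5, -7, 1)
T2 rotate right-handed about the y-axis with cos θ = -8/17, sin θ = -15/17: (-4, -8, 4) → (-28/17, -8, -92/17); (5, -7, 1) → (-55/17, -7, 67/17)
T3 shear: x ← x + 1/2·y: (-28/17, -8, -92/17) → (-96/17, -8, -92/17); (-55/17, -7, 67/17) → (-229/34, -7, 67/17)
T4 rotate right-handed about the x-axis with cos θ = -5/13, sin θ = 12/13: (-96/17, -8, -92/17) → (-96/17, 1784/221, -1172/221); (-229/34, -7, 67/17) → (-229/34, -209/221, -1763/221)

image vertices: (-96/17, 1784/221, -1172/221), (-229/34, -209/221, -1763/221)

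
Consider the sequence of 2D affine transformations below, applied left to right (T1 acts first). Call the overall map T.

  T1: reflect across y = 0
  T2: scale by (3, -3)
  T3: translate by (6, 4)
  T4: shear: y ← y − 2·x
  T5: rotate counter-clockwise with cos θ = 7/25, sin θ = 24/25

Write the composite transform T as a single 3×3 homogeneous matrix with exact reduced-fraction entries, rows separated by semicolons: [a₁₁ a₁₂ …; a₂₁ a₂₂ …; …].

T1 = [1 0 0; 0 -1 0; 0 0 1]
T2·T1 = [3 0 0; 0 3 0; 0 0 1]
T3·…·T1 = [3 0 6; 0 3 4; 0 0 1]
T4·…·T1 = [3 0 6; -6 3 -8; 0 0 1]
T5·…·T1 = [33/5 -72/25 234/25; 6/5 21/25 88/25; 0 0 1]

T = [33/5 -72/25 234/25; 6/5 21/25 88/25; 0 0 1]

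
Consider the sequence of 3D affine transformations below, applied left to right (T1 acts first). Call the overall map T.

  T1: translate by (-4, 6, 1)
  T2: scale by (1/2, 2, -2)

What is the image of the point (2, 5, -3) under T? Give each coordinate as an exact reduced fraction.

T1 translate by (-4, 6, 1): (2, 5, -3) → (-2, 11, -2)
T2 scale by (1/2, 2, -2): (-2, 11, -2) → (-1, 22, 4)

T(p) = (-1, 22, 4)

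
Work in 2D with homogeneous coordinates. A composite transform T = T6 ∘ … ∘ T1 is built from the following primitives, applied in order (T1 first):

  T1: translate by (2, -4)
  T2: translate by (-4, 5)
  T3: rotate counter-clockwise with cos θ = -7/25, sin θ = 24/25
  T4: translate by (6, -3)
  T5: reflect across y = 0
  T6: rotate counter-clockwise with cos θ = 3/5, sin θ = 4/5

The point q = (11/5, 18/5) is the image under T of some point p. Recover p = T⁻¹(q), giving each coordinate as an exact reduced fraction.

T1 = [1 0 2; 0 1 -4; 0 0 1]
T2·T1 = [1 0 -2; 0 1 1; 0 0 1]
T3·…·T1 = [-7/25 -24/25 -2/5; 24/25 -7/25 -11/5; 0 0 1]
T4·…·T1 = [-7/25 -24/25 28/5; 24/25 -7/25 -26/5; 0 0 1]
T5·…·T1 = [-7/25 -24/25 28/5; -24/25 7/25 26/5; 0 0 1]
T6·…·T1 = [3/5 -4/5 -4/5; -4/5 -3/5 38/5; 0 0 1]
det M = -1; M⁻¹ = [3/5 -4/5 164/25; -4/5 -3/5 98/25; 0 0 1]
M⁻¹ · (11/5, 18/5)ᵀ = (5, 0)ᵀ

p = (5, 0)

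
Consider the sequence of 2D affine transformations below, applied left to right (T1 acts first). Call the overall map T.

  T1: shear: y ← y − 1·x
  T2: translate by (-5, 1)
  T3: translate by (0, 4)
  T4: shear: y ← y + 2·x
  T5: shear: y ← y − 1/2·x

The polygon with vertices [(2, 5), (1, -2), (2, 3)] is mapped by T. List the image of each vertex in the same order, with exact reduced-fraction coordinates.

image vertices: (-3, 7/2), (-4, -4), (-3, 3/2)

T1 shear: y ← y − 1·x: (2, 5) → (2, 3); (1, -2) → (1, -3); (2, 3) → (2, 1)
T2 translate by (-5, 1): (2, 3) → (-3, 4); (1, -3) → (-4, -2); (2, 1) → (-3, 2)
T3 translate by (0, 4): (-3, 4) → (-3, 8); (-4, -2) → (-4, 2); (-3, 2) → (-3, 6)
T4 shear: y ← y + 2·x: (-3, 8) → (-3, 2); (-4, 2) → (-4, -6); (-3, 6) → (-3, 0)
T5 shear: y ← y − 1/2·x: (-3, 2) → (-3, 7/2); (-4, -6) → (-4, -4); (-3, 0) → (-3, 3/2)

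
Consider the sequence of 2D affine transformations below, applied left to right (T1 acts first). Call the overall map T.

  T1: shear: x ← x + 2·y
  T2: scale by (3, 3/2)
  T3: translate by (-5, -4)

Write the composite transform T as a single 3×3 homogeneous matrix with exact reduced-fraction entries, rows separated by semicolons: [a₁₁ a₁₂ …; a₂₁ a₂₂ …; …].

T1 = [1 2 0; 0 1 0; 0 0 1]
T2·T1 = [3 6 0; 0 3/2 0; 0 0 1]
T3·…·T1 = [3 6 -5; 0 3/2 -4; 0 0 1]

T = [3 6 -5; 0 3/2 -4; 0 0 1]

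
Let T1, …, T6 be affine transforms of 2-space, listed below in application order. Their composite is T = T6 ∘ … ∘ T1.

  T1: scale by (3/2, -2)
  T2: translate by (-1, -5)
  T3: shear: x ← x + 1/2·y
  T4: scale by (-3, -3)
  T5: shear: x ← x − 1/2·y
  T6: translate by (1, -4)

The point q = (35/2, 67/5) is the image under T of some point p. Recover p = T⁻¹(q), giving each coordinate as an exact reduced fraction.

T1 = [3/2 0 0; 0 -2 0; 0 0 1]
T2·T1 = [3/2 0 -1; 0 -2 -5; 0 0 1]
T3·…·T1 = [3/2 -1 -7/2; 0 -2 -5; 0 0 1]
T4·…·T1 = [-9/2 3 21/2; 0 6 15; 0 0 1]
T5·…·T1 = [-9/2 0 3; 0 6 15; 0 0 1]
T6·…·T1 = [-9/2 0 4; 0 6 11; 0 0 1]
det M = -27; M⁻¹ = [-2/9 0 8/9; 0 1/6 -11/6; 0 0 1]
M⁻¹ · (35/2, 67/5)ᵀ = (-3, 2/5)ᵀ

p = (-3, 2/5)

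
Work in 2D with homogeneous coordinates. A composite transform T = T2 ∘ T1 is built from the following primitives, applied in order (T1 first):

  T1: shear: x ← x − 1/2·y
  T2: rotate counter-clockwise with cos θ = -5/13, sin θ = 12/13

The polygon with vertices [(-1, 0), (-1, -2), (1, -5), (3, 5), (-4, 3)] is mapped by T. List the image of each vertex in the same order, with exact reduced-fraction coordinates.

image vertices: (5/13, -12/13), (24/13, 10/13), (85/26, 67/13), (-125/26, -19/13), (-17/26, -81/13)

T1 shear: x ← x − 1/2·y: (-1, 0) → (-1, 0); (-1, -2) → (0, -2); (1, -5) → (7/2, -5); (3, 5) → (1/2, 5); (-4, 3) → (-11/2, 3)
T2 rotate counter-clockwise with cos θ = -5/13, sin θ = 12/13: (-1, 0) → (5/13, -12/13); (0, -2) → (24/13, 10/13); (7/2, -5) → (85/26, 67/13); (1/2, 5) → (-125/26, -19/13); (-11/2, 3) → (-17/26, -81/13)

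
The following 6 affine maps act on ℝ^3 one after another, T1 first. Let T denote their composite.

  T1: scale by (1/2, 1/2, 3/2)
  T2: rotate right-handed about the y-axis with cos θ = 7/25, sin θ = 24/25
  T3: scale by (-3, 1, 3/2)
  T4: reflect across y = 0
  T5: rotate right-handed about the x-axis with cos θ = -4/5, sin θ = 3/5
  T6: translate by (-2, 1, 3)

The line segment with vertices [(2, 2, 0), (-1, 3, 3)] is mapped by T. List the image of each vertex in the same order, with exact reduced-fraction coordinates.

T1 scale by (1/2, 1/2, 3/2): (2, 2, 0) → (1, 1, 0); (-1, 3, 3) → (-1/2, 3/2, 9/2)
T2 rotate right-handed about the y-axis with cos θ = 7/25, sin θ = 24/25: (1, 1, 0) → (7/25, 1, -24/25); (-1/2, 3/2, 9/2) → (209/50, 3/2, 87/50)
T3 scale by (-3, 1, 3/2): (7/25, 1, -24/25) → (-21/25, 1, -36/25); (209/50, 3/2, 87/50) → (-627/50, 3/2, 261/100)
T4 reflect across y = 0: (-21/25, 1, -36/25) → (-21/25, -1, -36/25); (-627/50, 3/2, 261/100) → (-627/50, -3/2, 261/100)
T5 rotate right-handed about the x-axis with cos θ = -4/5, sin θ = 3/5: (-21/25, -1, -36/25) → (-21/25, 208/125, 69/125); (-627/50, -3/2, 261/100) → (-627/50, -183/500, -747/250)
T6 translate by (-2, 1, 3): (-21/25, 208/125, 69/125) → (-71/25, 333/125, 444/125); (-627/50, -183/500, -747/250) → (-727/50, 317/500, 3/250)

image vertices: (-71/25, 333/125, 444/125), (-727/50, 317/500, 3/250)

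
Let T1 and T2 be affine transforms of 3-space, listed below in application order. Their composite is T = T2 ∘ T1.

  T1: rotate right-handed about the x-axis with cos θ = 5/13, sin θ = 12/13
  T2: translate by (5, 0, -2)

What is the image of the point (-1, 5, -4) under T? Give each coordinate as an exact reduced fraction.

T1 rotate right-handed about the x-axis with cos θ = 5/13, sin θ = 12/13: (-1, 5, -4) → (-1, 73/13, 40/13)
T2 translate by (5, 0, -2): (-1, 73/13, 40/13) → (4, 73/13, 14/13)

T(p) = (4, 73/13, 14/13)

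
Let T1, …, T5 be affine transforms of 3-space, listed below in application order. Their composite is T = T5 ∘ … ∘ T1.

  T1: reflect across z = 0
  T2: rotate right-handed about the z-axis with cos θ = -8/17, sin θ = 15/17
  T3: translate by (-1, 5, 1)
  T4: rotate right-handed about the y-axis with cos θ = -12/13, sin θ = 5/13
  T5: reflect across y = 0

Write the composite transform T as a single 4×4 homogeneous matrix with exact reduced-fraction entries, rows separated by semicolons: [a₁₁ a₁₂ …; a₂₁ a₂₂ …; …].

T1 = [1 0 0 0; 0 1 0 0; 0 0 -1 0; 0 0 0 1]
T2·T1 = [-8/17 -15/17 0 0; 15/17 -8/17 0 0; 0 0 -1 0; 0 0 0 1]
T3·…·T1 = [-8/17 -15/17 0 -1; 15/17 -8/17 0 5; 0 0 -1 1; 0 0 0 1]
T4·…·T1 = [96/221 180/221 -5/13 17/13; 15/17 -8/17 0 5; 40/221 75/221 12/13 -7/13; 0 0 0 1]
T5·…·T1 = [96/221 180/221 -5/13 17/13; -15/17 8/17 0 -5; 40/221 75/221 12/13 -7/13; 0 0 0 1]

T = [96/221 180/221 -5/13 17/13; -15/17 8/17 0 -5; 40/221 75/221 12/13 -7/13; 0 0 0 1]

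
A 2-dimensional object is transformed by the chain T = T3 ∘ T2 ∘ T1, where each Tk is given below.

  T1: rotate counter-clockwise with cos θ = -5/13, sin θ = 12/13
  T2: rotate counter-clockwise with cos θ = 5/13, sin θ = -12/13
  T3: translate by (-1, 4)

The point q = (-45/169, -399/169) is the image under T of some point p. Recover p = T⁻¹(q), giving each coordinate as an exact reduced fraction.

p = (-4, -5)

T1 = [-5/13 -12/13 0; 12/13 -5/13 0; 0 0 1]
T2·T1 = [119/169 -120/169 0; 120/169 119/169 0; 0 0 1]
T3·…·T1 = [119/169 -120/169 -1; 120/169 119/169 4; 0 0 1]
det M = 1; M⁻¹ = [119/169 120/169 -361/169; -120/169 119/169 -596/169; 0 0 1]
M⁻¹ · (-45/169, -399/169)ᵀ = (-4, -5)ᵀ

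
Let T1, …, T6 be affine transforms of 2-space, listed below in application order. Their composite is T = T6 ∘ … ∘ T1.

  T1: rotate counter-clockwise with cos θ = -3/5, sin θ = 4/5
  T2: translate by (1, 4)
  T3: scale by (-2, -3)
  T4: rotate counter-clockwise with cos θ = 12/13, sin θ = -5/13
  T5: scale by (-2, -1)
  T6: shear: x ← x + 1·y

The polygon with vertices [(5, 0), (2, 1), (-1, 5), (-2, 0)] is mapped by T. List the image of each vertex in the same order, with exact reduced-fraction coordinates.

image vertices: (452/13, 308/13), (292/13, 190/13), (-6, 12/5), (242/13, 322/65)

T1 rotate counter-clockwise with cos θ = -3/5, sin θ = 4/5: (5, 0) → (-3, 4); (2, 1) → (-2, 1); (-1, 5) → (-17/5, -19/5); (-2, 0) → (6/5, -8/5)
T2 translate by (1, 4): (-3, 4) → (-2, 8); (-2, 1) → (-1, 5); (-17/5, -19/5) → (-12/5, 1/5); (6/5, -8/5) → (11/5, 12/5)
T3 scale by (-2, -3): (-2, 8) → (4, -24); (-1, 5) → (2, -15); (-12/5, 1/5) → (24/5, -3/5); (11/5, 12/5) → (-22/5, -36/5)
T4 rotate counter-clockwise with cos θ = 12/13, sin θ = -5/13: (4, -24) → (-72/13, -308/13); (2, -15) → (-51/13, -190/13); (24/5, -3/5) → (21/5, -12/5); (-22/5, -36/5) → (-444/65, -322/65)
T5 scale by (-2, -1): (-72/13, -308/13) → (144/13, 308/13); (-51/13, -190/13) → (102/13, 190/13); (21/5, -12/5) → (-42/5, 12/5); (-444/65, -322/65) → (888/65, 322/65)
T6 shear: x ← x + 1·y: (144/13, 308/13) → (452/13, 308/13); (102/13, 190/13) → (292/13, 190/13); (-42/5, 12/5) → (-6, 12/5); (888/65, 322/65) → (242/13, 322/65)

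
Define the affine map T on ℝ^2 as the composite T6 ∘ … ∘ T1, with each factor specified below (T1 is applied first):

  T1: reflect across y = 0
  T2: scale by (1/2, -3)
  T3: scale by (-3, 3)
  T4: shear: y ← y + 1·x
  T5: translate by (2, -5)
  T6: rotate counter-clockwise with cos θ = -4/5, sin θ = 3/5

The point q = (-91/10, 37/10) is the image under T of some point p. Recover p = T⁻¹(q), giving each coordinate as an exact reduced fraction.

T1 = [1 0 0; 0 -1 0; 0 0 1]
T2·T1 = [1/2 0 0; 0 3 0; 0 0 1]
T3·…·T1 = [-3/2 0 0; 0 9 0; 0 0 1]
T4·…·T1 = [-3/2 0 0; -3/2 9 0; 0 0 1]
T5·…·T1 = [-3/2 0 2; -3/2 9 -5; 0 0 1]
T6·…·T1 = [21/10 -27/5 7/5; 3/10 -36/5 26/5; 0 0 1]
det M = -27/2; M⁻¹ = [8/15 -2/5 4/3; 1/45 -7/45 7/9; 0 0 1]
M⁻¹ · (-91/10, 37/10)ᵀ = (-5, 0)ᵀ

p = (-5, 0)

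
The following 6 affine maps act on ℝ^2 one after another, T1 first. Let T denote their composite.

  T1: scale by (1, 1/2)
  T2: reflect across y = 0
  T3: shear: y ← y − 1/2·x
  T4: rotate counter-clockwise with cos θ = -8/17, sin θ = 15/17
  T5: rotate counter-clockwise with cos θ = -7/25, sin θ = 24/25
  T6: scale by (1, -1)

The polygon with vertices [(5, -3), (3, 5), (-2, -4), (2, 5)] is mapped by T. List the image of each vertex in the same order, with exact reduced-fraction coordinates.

T1 scale by (1, 1/2): (5, -3) → (5, -3/2); (3, 5) → (3, 5/2); (-2, -4) → (-2, -2); (2, 5) → (2, 5/2)
T2 reflect across y = 0: (5, -3/2) → (5, 3/2); (3, 5/2) → (3, -5/2); (-2, -2) → (-2, 2); (2, 5/2) → (2, -5/2)
T3 shear: y ← y − 1/2·x: (5, 3/2) → (5, -1); (3, -5/2) → (3, -4); (-2, 2) → (-2, 3); (2, -5/2) → (2, -7/2)
T4 rotate counter-clockwise with cos θ = -8/17, sin θ = 15/17: (5, -1) → (-25/17, 83/17); (3, -4) → (36/17, 77/17); (-2, 3) → (-29/17, -54/17); (2, -7/2) → (73/34, 58/17)
T5 rotate counter-clockwise with cos θ = -7/25, sin θ = 24/25: (-25/17, 83/17) → (-1817/425, -1181/425); (36/17, 77/17) → (-84/17, 13/17); (-29/17, -54/17) → (1499/425, -318/425); (73/34, 58/17) → (-659/170, 94/85)
T6 scale by (1, -1): (-1817/425, -1181/425) → (-1817/425, 1181/425); (-84/17, 13/17) → (-84/17, -13/17); (1499/425, -318/425) → (1499/425, 318/425); (-659/170, 94/85) → (-659/170, -94/85)

image vertices: (-1817/425, 1181/425), (-84/17, -13/17), (1499/425, 318/425), (-659/170, -94/85)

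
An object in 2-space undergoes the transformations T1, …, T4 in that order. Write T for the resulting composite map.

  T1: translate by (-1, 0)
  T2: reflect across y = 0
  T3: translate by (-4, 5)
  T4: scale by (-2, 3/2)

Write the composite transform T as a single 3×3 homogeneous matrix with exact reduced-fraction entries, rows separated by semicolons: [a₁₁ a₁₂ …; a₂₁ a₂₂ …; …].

T1 = [1 0 -1; 0 1 0; 0 0 1]
T2·T1 = [1 0 -1; 0 -1 0; 0 0 1]
T3·…·T1 = [1 0 -5; 0 -1 5; 0 0 1]
T4·…·T1 = [-2 0 10; 0 -3/2 15/2; 0 0 1]

T = [-2 0 10; 0 -3/2 15/2; 0 0 1]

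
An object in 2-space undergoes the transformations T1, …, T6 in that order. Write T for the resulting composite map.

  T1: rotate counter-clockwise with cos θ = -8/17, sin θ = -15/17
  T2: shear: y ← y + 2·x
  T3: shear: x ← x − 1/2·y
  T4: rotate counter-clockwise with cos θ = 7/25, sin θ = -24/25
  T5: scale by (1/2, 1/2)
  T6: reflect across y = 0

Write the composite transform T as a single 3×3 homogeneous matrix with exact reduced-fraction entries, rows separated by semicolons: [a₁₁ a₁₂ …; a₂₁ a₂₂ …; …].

T1 = [-8/17 15/17 0; -15/17 -8/17 0; 0 0 1]
T2·T1 = [-8/17 15/17 0; -31/17 22/17 0; 0 0 1]
T3·…·T1 = [15/34 4/17 0; -31/17 22/17 0; 0 0 1]
T4·…·T1 = [-1383/850 556/425 0; -397/425 58/425 0; 0 0 1]
T5·…·T1 = [-1383/1700 278/425 0; -397/850 29/425 0; 0 0 1]
T6·…·T1 = [-1383/1700 278/425 0; 397/850 -29/425 0; 0 0 1]

T = [-1383/1700 278/425 0; 397/850 -29/425 0; 0 0 1]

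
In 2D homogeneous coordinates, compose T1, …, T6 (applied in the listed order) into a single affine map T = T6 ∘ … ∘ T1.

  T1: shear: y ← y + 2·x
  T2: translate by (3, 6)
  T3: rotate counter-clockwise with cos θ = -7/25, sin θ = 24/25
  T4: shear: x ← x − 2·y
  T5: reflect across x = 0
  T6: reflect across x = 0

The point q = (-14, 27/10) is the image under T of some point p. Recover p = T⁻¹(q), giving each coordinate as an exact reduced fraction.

T1 = [1 0 0; 2 1 0; 0 0 1]
T2·T1 = [1 0 3; 2 1 6; 0 0 1]
T3·…·T1 = [-11/5 -24/25 -33/5; 2/5 -7/25 6/5; 0 0 1]
T4·…·T1 = [-3 -2/5 -9; 2/5 -7/25 6/5; 0 0 1]
T5·…·T1 = [3 2/5 9; 2/5 -7/25 6/5; 0 0 1]
T6·…·T1 = [-3 -2/5 -9; 2/5 -7/25 6/5; 0 0 1]
det M = 1; M⁻¹ = [-7/25 2/5 -3; -2/5 -3 0; 0 0 1]
M⁻¹ · (-14, 27/10)ᵀ = (2, -5/2)ᵀ

p = (2, -5/2)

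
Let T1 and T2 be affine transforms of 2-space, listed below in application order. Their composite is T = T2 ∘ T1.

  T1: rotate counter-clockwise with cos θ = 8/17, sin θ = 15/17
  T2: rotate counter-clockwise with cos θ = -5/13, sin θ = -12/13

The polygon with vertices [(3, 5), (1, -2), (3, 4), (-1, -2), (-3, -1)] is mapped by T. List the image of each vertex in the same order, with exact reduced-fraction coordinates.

image vertices: (75/13, 11/13), (-202/221, -451/221), (1104/221, 47/221), (-482/221, -109/221), (-591/221, 373/221)

T1 rotate counter-clockwise with cos θ = 8/17, sin θ = 15/17: (3, 5) → (-3, 5); (1, -2) → (38/17, -1/17); (3, 4) → (-36/17, 77/17); (-1, -2) → (22/17, -31/17); (-3, -1) → (-9/17, -53/17)
T2 rotate counter-clockwise with cos θ = -5/13, sin θ = -12/13: (-3, 5) → (75/13, 11/13); (38/17, -1/17) → (-202/221, -451/221); (-36/17, 77/17) → (1104/221, 47/221); (22/17, -31/17) → (-482/221, -109/221); (-9/17, -53/17) → (-591/221, 373/221)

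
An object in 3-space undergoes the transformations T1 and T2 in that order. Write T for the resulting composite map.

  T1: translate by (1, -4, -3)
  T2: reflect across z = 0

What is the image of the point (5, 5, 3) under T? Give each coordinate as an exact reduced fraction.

T(p) = (6, 1, 0)

T1 translate by (1, -4, -3): (5, 5, 3) → (6, 1, 0)
T2 reflect across z = 0: (6, 1, 0) → (6, 1, 0)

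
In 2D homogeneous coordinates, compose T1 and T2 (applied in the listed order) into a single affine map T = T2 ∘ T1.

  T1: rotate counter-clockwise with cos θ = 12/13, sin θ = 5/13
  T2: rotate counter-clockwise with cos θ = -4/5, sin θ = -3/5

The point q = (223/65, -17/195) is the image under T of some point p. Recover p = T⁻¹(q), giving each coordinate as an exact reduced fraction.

T1 = [12/13 -5/13 0; 5/13 12/13 0; 0 0 1]
T2·T1 = [-33/65 56/65 0; -56/65 -33/65 0; 0 0 1]
det M = 1; M⁻¹ = [-33/65 -56/65 0; 56/65 -33/65 0; 0 0 1]
M⁻¹ · (223/65, -17/195)ᵀ = (-5/3, 3)ᵀ

p = (-5/3, 3)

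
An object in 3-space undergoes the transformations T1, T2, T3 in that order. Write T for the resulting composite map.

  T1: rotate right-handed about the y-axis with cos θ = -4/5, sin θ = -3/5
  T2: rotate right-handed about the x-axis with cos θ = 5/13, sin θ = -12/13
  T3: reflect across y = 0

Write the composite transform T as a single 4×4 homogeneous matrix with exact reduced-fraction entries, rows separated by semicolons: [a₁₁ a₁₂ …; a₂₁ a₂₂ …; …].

T = [-4/5 0 -3/5 0; -36/65 -5/13 48/65 0; 3/13 -12/13 -4/13 0; 0 0 0 1]

T1 = [-4/5 0 -3/5 0; 0 1 0 0; 3/5 0 -4/5 0; 0 0 0 1]
T2·T1 = [-4/5 0 -3/5 0; 36/65 5/13 -48/65 0; 3/13 -12/13 -4/13 0; 0 0 0 1]
T3·…·T1 = [-4/5 0 -3/5 0; -36/65 -5/13 48/65 0; 3/13 -12/13 -4/13 0; 0 0 0 1]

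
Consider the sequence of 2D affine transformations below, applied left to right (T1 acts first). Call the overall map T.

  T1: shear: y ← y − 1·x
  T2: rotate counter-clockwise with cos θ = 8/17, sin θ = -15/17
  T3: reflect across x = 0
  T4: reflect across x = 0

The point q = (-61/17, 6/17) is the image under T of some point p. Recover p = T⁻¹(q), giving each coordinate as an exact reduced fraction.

T1 = [1 0 0; -1 1 0; 0 0 1]
T2·T1 = [-7/17 15/17 0; -23/17 8/17 0; 0 0 1]
T3·…·T1 = [7/17 -15/17 0; -23/17 8/17 0; 0 0 1]
T4·…·T1 = [-7/17 15/17 0; -23/17 8/17 0; 0 0 1]
det M = 1; M⁻¹ = [8/17 -15/17 0; 23/17 -7/17 0; 0 0 1]
M⁻¹ · (-61/17, 6/17)ᵀ = (-2, -5)ᵀ

p = (-2, -5)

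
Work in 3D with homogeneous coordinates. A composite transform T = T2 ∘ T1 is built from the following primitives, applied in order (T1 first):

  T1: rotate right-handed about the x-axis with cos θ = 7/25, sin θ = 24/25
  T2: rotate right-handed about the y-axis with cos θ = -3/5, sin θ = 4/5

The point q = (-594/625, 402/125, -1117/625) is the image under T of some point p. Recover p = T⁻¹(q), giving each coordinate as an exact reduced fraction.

T1 = [1 0 0 0; 0 7/25 -24/25 0; 0 24/25 7/25 0; 0 0 0 1]
T2·T1 = [-3/5 96/125 28/125 0; 0 7/25 -24/25 0; -4/5 -72/125 -21/125 0; 0 0 0 1]
det M = 1; M⁻¹ = [-3/5 0 -4/5 0; 96/125 7/25 -72/125 0; 28/125 -24/25 -21/125 0; 0 0 0 1]
M⁻¹ · (-594/625, 402/125, -1117/625)ᵀ = (2, 6/5, -3)ᵀ

p = (2, 6/5, -3)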